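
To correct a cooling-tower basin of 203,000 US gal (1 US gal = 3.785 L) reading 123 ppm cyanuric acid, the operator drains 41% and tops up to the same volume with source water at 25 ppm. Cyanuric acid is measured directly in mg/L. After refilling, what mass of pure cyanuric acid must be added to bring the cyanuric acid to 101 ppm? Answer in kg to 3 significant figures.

Volume: 203,000 US gal × 3.785 L/gal = 768,355 L.
After draining 41% and refilling: 123 × 0.59 + 25 × 0.41 = 82.82 ppm.
Deficit to target: 101 − 82.82 = 18.18 mg/L.
Mass: 18.18 mg/L × 768,355 L = 13,970 g cyanuric acid.

14.0 kg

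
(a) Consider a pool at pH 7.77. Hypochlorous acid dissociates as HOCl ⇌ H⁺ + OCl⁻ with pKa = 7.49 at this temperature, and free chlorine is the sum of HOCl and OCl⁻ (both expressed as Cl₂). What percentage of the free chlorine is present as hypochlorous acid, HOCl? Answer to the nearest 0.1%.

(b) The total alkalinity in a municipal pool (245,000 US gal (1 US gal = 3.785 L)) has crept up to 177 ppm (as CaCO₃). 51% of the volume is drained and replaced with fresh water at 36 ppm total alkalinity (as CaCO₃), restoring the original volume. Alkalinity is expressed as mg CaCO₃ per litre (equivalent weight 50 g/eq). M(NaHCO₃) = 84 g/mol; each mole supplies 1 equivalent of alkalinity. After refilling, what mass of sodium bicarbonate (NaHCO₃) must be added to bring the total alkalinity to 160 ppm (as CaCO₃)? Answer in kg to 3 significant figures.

(a) 34.4%; (b) 85.5 kg

(a) [OCl⁻]/[HOCl] = 10^(pH − pKa) = 10^(7.77 − 7.49) = 10^0.28 = 1.905.
(a) Fraction as HOCl = 1 / (1 + 1.905) = 0.3442.

(b) Volume: 245,000 US gal × 3.785 L/gal = 927,325 L.
(b) After draining 51% and refilling: 177 × 0.49 + 36 × 0.51 = 105.09 ppm.
(b) Deficit to target: 160 − 105.09 = 54.91 mg/L.
(b) As CaCO₃: 54.91 mg/L × 927,325 L = 50,920 g; ÷ 50 g/eq ÷ 1 = 1018 mol NaHCO₃.
(b) Mass: 1018 × 84 = 85,540 g.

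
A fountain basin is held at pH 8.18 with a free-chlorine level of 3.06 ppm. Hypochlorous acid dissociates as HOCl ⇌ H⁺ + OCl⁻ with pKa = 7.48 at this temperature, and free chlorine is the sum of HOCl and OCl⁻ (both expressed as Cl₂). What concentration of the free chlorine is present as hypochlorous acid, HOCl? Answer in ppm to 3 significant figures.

0.509 ppm

[OCl⁻]/[HOCl] = 10^(pH − pKa) = 10^(8.18 − 7.48) = 10^0.70 = 5.012.
Fraction as HOCl = 1 / (1 + 5.012) = 0.1663.
HOCl = 0.1663 × 3.06 ppm = 0.509 ppm.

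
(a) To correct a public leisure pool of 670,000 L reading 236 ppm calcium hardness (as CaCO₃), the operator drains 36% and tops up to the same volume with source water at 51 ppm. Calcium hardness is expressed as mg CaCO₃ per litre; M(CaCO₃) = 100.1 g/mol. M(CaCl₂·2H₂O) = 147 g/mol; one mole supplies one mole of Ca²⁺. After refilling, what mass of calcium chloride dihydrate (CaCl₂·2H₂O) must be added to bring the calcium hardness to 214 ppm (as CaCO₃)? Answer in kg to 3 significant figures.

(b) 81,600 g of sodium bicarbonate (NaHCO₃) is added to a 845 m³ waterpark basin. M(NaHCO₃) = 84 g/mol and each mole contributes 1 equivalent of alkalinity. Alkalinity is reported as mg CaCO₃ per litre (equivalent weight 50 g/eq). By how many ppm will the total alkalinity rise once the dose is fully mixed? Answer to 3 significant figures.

(a) 43.9 kg; (b) 57.5 ppm

(a) After draining 36% and refilling: 236 × 0.64 + 51 × 0.36 = 169.4 ppm.
(a) Deficit to target: 214 − 169.4 = 44.6 mg/L.
(a) As CaCO₃: 44.6 mg/L × 670,000 L = 29,880 g; ÷ 100.1 = 298.5 mol Ca²⁺.
(a) Mass: 298.5 × 147 = 43,880 g.

(b) Volume: 845 m³ = 845,000 L.
(b) Moles of NaHCO₃: 81,600 g ÷ 84 g/mol = 971.4 mol → 971.4 eq of alkalinity.
(b) As CaCO₃: 971.4 eq × 50 g/eq = 48,570 g.
(b) Rise: 48,570 g / 845,000 L × 1000 = 57.48 mg/L.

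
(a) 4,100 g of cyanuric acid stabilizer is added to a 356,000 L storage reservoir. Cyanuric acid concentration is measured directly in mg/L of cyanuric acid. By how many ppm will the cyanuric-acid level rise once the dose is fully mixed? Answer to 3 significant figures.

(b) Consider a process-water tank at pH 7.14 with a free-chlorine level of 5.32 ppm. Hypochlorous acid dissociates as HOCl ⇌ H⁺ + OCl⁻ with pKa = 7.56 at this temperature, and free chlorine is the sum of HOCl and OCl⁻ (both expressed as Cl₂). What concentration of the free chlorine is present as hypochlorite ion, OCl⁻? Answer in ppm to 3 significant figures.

(a) Rise: 4,100 g / 356,000 L × 1000 = 11.52 mg/L.

(b) [OCl⁻]/[HOCl] = 10^(pH − pKa) = 10^(7.14 − 7.56) = 10^-0.42 = 0.3802.
(b) Fraction as HOCl = 1 / (1 + 0.3802) = 0.7245.
(b) OCl⁻ = (1 − 0.7245) × 5.32 ppm = 1.465 ppm.

(a) 11.5 ppm; (b) 1.47 ppm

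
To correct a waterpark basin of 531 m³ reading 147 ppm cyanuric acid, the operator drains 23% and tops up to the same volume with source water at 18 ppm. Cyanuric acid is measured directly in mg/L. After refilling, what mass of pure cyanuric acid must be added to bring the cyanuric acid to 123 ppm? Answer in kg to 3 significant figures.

Volume: 531 m³ = 531,000 L.
After draining 23% and refilling: 147 × 0.77 + 18 × 0.23 = 117.33 ppm.
Deficit to target: 123 − 117.33 = 5.67 mg/L.
Mass: 5.67 mg/L × 531,000 L = 3011 g cyanuric acid.

3.01 kg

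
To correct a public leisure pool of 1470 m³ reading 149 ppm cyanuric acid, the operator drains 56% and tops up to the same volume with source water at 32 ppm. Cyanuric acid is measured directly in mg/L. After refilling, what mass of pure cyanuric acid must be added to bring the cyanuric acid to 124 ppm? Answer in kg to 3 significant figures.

59.6 kg

Volume: 1470 m³ = 1,470,000 L.
After draining 56% and refilling: 149 × 0.44 + 32 × 0.56 = 83.48 ppm.
Deficit to target: 124 − 83.48 = 40.52 mg/L.
Mass: 40.52 mg/L × 1,470,000 L = 59,560 g cyanuric acid.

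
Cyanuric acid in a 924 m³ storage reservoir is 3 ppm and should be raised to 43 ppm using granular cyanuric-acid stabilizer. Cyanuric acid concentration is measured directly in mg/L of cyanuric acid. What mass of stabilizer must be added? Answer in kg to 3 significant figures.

37.0 kg

Volume: 924 m³ = 924,000 L.
CYA to add: (43 − 3) = 40 mg/L × 924,000 L = 36,960 g cyanuric acid.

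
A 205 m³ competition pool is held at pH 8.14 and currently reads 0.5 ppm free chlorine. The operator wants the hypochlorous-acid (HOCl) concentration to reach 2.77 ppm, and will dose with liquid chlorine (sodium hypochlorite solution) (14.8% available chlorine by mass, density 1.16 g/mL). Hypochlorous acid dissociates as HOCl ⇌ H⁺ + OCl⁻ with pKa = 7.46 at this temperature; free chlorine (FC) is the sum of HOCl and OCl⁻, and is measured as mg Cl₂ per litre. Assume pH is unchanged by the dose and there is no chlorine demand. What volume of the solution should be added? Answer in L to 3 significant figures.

18.5 L

Volume: 205 m³ = 205,000 L.
[OCl⁻]/[HOCl] = 10^(pH − pKa) = 10^(8.14 − 7.46) = 4.786; fraction as HOCl = 1/(1 + 4.786) = 0.1728.
Free chlorine required for 2.77 ppm HOCl: 2.77 / 0.1728 = 16.03 ppm.
FC to add: 16.03 − 0.5 = 15.53 mg/L as Cl₂.
Cl₂ equivalent: 15.53 mg/L × 205,000 L = 3183 g.
Product at 14.8% available Cl: 3183 / 0.148 = 21,510 g.
Volume: 21,510 g ÷ 1.16 g/mL = 18,540 mL.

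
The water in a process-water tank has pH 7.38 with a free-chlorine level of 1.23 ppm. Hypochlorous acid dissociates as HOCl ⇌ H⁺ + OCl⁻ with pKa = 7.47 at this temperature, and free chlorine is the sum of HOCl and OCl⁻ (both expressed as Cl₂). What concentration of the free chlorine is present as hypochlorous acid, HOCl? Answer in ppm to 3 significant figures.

0.678 ppm

[OCl⁻]/[HOCl] = 10^(pH − pKa) = 10^(7.38 − 7.47) = 10^-0.09 = 0.8128.
Fraction as HOCl = 1 / (1 + 0.8128) = 0.5516.
HOCl = 0.5516 × 1.23 ppm = 0.6785 ppm.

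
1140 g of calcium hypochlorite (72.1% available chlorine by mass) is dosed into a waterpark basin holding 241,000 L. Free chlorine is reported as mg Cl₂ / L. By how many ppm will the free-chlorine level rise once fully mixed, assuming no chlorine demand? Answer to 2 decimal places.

Available chlorine delivered: 1140 g × 0.721 = 821.9 g as Cl₂.
Concentration rise: 821.9 g / 241,000 L = 3.411 mg/L = 3.41 ppm.

3.41 ppm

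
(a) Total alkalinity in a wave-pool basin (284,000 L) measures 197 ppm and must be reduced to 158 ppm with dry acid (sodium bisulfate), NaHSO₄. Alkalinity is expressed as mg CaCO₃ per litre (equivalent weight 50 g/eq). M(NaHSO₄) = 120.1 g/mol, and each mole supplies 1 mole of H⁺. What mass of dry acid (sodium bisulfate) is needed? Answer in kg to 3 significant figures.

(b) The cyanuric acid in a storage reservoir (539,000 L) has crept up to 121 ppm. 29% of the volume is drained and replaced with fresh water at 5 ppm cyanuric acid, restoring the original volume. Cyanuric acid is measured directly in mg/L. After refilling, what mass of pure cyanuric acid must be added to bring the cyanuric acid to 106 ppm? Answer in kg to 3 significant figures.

(a) Alkalinity to neutralize: (197 − 158) = 39 mg/L as CaCO₃ × 284,000 L = 11,080 g as CaCO₃.
(a) Equivalents of H⁺ required: 11,080 ÷ 50 g/eq = 221.5 eq = 221.5 mol NaHSO₄.
(a) Mass of NaHSO₄: 221.5 × 120.1 = 26,600 g.

(b) After draining 29% and refilling: 121 × 0.71 + 5 × 0.29 = 87.36 ppm.
(b) Deficit to target: 106 − 87.36 = 18.64 mg/L.
(b) Mass: 18.64 mg/L × 539,000 L = 10,050 g cyanuric acid.

(a) 26.6 kg; (b) 10.0 kg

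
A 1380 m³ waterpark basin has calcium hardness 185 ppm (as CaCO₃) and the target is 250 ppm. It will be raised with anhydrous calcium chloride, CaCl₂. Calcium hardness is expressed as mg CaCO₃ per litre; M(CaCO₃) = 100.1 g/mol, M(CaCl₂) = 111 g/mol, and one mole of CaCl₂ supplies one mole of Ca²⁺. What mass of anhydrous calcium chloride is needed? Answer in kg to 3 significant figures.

99.5 kg

Volume: 1380 m³ = 1,380,000 L.
Hardness to add: (250 − 185) = 65 mg/L as CaCO₃ × 1,380,000 L = 89,700 g as CaCO₃.
Moles of Ca²⁺ (1 mol Ca²⁺ ≡ 1 mol CaCO₃): 89,700 / 100.1 g/mol = 896.1 mol.
Mass of CaCl₂: 896.1 × 111 = 99,470 g.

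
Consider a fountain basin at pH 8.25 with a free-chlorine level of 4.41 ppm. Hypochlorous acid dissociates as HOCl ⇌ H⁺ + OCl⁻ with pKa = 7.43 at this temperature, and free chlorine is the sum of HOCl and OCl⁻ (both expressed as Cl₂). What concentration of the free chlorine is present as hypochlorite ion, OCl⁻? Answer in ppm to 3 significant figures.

3.83 ppm

[OCl⁻]/[HOCl] = 10^(pH − pKa) = 10^(8.25 − 7.43) = 10^0.82 = 6.607.
Fraction as HOCl = 1 / (1 + 6.607) = 0.1315.
OCl⁻ = (1 − 0.1315) × 4.41 ppm = 3.83 ppm.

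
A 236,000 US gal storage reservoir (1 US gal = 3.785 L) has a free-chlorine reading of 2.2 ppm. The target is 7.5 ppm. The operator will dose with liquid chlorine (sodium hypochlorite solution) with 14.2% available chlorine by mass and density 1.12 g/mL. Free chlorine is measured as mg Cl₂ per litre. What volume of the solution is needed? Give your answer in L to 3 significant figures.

29.8 L

Volume: 236,000 US gal × 3.785 L/gal = 893,260 L.
Chlorine deficit: 7.5 − 2.2 = 5.3 ppm = 5.3 mg/L as Cl₂.
Cl₂ equivalent needed: 5.3 mg/L × 893,260 L = 4,734,000 mg = 4734 g.
Product at 14.2% available chlorine: 4734 / 0.142 = 33,340 g.
Volume at density 1.12 g/mL: 33,340 g ÷ 1.12 g/mL = 29,770 mL.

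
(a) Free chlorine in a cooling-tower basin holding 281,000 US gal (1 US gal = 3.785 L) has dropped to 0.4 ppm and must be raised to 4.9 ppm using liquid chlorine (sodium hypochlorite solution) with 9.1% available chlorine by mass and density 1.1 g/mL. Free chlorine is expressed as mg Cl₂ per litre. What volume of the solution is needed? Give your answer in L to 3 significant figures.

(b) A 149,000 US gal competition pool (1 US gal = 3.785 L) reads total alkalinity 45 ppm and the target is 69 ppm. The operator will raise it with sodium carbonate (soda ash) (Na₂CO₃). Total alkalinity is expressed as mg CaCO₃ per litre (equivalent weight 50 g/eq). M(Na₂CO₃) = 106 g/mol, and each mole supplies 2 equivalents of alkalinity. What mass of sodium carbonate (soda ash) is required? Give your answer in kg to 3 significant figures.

(a) 47.8 L; (b) 14.3 kg

(a) Volume: 281,000 US gal × 3.785 L/gal = 1,063,585 L.
(a) Chlorine deficit: 4.9 − 0.4 = 4.5 ppm = 4.5 mg/L as Cl₂.
(a) Cl₂ equivalent needed: 4.5 mg/L × 1,063,585 L = 4,786,000 mg = 4786 g.
(a) Product at 9.1% available chlorine: 4786 / 0.091 = 52,590 g.
(a) Volume at density 1.1 g/mL: 52,590 g ÷ 1.1 g/mL = 47,810 mL.

(b) Volume: 149,000 US gal × 3.785 L/gal = 563,965 L.
(b) Alkalinity to add: (69 − 45) = 24 mg/L as CaCO₃ × 563,965 L = 13,540 g as CaCO₃.
(b) Equivalents: 13,540 g ÷ 50 g/eq = 270.7 eq.
(b) Each mole of Na₂CO₃ supplies 2 eq, so 270.7 / 2 = 135.4 mol.
(b) Mass: 135.4 mol × 106 g/mol = 14,350 g.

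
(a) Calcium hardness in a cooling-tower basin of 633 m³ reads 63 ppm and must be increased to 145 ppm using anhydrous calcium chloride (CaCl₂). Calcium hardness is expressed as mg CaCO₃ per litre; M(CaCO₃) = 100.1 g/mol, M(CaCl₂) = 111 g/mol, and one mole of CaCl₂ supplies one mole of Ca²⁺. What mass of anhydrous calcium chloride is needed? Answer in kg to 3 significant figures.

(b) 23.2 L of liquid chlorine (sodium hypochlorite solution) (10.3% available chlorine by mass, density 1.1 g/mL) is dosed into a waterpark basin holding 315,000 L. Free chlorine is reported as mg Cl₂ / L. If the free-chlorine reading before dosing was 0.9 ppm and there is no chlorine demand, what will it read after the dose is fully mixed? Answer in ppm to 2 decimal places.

(a) 57.6 kg; (b) 9.24 ppm

(a) Volume: 633 m³ = 633,000 L.
(a) Hardness to add: (145 − 63) = 82 mg/L as CaCO₃ × 633,000 L = 51,910 g as CaCO₃.
(a) Moles of Ca²⁺ (1 mol Ca²⁺ ≡ 1 mol CaCO₃): 51,910 / 100.1 g/mol = 518.5 mol.
(a) Mass of CaCl₂: 518.5 × 111 = 57,560 g.

(b) Mass of solution: 23.2 L × 1000 mL/L × 1.1 g/mL = 25,520 g.
(b) Available chlorine delivered: 25,520 g × 0.103 = 2629 g as Cl₂.
(b) Concentration rise: 2629 g / 315,000 L = 8.345 mg/L = 8.34 ppm.
(b) Final FC: 0.9 + 8.34 = 9.24 ppm.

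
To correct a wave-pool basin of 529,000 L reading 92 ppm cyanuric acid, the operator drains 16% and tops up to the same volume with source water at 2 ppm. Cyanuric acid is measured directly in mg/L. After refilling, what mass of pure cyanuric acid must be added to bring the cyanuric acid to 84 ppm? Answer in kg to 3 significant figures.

After draining 16% and refilling: 92 × 0.84 + 2 × 0.16 = 77.6 ppm.
Deficit to target: 84 − 77.6 = 6.4 mg/L.
Mass: 6.4 mg/L × 529,000 L = 3386 g cyanuric acid.

3.39 kg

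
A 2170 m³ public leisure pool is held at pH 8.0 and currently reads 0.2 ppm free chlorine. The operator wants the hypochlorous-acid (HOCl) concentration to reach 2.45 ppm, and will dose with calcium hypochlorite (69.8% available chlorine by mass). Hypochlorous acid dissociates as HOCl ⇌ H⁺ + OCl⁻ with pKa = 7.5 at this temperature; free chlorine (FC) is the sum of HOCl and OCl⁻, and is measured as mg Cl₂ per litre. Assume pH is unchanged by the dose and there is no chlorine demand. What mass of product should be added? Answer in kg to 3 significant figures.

31.1 kg

Volume: 2170 m³ = 2,170,000 L.
[OCl⁻]/[HOCl] = 10^(pH − pKa) = 10^(8.0 − 7.5) = 3.162; fraction as HOCl = 1/(1 + 3.162) = 0.2403.
Free chlorine required for 2.45 ppm HOCl: 2.45 / 0.2403 = 10.2 ppm.
FC to add: 10.2 − 0.2 = 9.998 mg/L as Cl₂.
Cl₂ equivalent: 9.998 mg/L × 2,170,000 L = 21,690 g.
Product at 69.8% available Cl: 21,690 / 0.698 = 31,080 g.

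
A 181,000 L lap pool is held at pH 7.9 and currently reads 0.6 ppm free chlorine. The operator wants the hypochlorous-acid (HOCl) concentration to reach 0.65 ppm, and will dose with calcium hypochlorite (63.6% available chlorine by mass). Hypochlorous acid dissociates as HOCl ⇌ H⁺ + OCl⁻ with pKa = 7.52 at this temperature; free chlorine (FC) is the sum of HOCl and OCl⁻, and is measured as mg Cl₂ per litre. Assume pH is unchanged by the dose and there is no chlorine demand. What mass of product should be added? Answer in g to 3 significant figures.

[OCl⁻]/[HOCl] = 10^(pH − pKa) = 10^(7.9 − 7.52) = 2.399; fraction as HOCl = 1/(1 + 2.399) = 0.2942.
Free chlorine required for 0.65 ppm HOCl: 0.65 / 0.2942 = 2.209 ppm.
FC to add: 2.209 − 0.6 = 1.609 mg/L as Cl₂.
Cl₂ equivalent: 1.609 mg/L × 181,000 L = 291.3 g.
Product at 63.6% available Cl: 291.3 / 0.636 = 458 g.

458 g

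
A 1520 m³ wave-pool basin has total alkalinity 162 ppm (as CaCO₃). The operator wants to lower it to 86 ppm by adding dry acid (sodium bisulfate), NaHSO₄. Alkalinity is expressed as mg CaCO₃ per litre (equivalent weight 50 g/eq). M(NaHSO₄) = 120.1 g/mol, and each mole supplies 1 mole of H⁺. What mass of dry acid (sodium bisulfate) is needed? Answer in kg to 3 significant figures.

277 kg

Volume: 1520 m³ = 1,520,000 L.
Alkalinity to neutralize: (162 − 86) = 76 mg/L as CaCO₃ × 1,520,000 L = 115,500 g as CaCO₃.
Equivalents of H⁺ required: 115,500 ÷ 50 g/eq = 2310 eq = 2310 mol NaHSO₄.
Mass of NaHSO₄: 2310 × 120.1 = 277,500 g.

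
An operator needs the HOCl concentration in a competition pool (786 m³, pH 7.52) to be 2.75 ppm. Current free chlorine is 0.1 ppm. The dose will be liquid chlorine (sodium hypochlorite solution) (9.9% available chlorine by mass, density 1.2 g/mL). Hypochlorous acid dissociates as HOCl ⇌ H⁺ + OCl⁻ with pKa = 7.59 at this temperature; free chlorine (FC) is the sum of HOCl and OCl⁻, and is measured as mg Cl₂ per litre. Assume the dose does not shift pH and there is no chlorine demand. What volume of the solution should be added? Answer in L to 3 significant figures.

33.0 L

Volume: 786 m³ = 786,000 L.
[OCl⁻]/[HOCl] = 10^(pH − pKa) = 10^(7.52 − 7.59) = 0.8511; fraction as HOCl = 1/(1 + 0.8511) = 0.5402.
Free chlorine required for 2.75 ppm HOCl: 2.75 / 0.5402 = 5.091 ppm.
FC to add: 5.091 − 0.1 = 4.991 mg/L as Cl₂.
Cl₂ equivalent: 4.991 mg/L × 786,000 L = 3923 g.
Product at 9.9% available Cl: 3923 / 0.099 = 39,620 g.
Volume: 39,620 g ÷ 1.2 g/mL = 33,020 mL.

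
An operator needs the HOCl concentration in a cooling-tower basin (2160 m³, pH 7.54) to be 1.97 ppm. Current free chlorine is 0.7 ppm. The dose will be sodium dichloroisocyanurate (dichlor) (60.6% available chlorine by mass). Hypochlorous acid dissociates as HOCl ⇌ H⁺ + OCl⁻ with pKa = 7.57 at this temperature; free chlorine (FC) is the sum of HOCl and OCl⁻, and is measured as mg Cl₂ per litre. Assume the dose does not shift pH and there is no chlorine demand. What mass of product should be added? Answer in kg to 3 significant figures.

11.1 kg

Volume: 2160 m³ = 2,160,000 L.
[OCl⁻]/[HOCl] = 10^(pH − pKa) = 10^(7.54 − 7.57) = 0.9333; fraction as HOCl = 1/(1 + 0.9333) = 0.5173.
Free chlorine required for 1.97 ppm HOCl: 1.97 / 0.5173 = 3.809 ppm.
FC to add: 3.809 − 0.7 = 3.109 mg/L as Cl₂.
Cl₂ equivalent: 3.109 mg/L × 2,160,000 L = 6714 g.
Product at 60.6% available Cl: 6714 / 0.606 = 11,080 g.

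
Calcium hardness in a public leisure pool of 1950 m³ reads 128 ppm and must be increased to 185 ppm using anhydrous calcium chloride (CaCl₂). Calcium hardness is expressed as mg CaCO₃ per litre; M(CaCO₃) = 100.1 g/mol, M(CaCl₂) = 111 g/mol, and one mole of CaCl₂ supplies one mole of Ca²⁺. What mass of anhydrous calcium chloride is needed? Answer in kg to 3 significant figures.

Volume: 1950 m³ = 1,950,000 L.
Hardness to add: (185 − 128) = 57 mg/L as CaCO₃ × 1,950,000 L = 111,200 g as CaCO₃.
Moles of Ca²⁺ (1 mol Ca²⁺ ≡ 1 mol CaCO₃): 111,200 / 100.1 g/mol = 1110 mol.
Mass of CaCl₂: 1110 × 111 = 123,300 g.

123 kg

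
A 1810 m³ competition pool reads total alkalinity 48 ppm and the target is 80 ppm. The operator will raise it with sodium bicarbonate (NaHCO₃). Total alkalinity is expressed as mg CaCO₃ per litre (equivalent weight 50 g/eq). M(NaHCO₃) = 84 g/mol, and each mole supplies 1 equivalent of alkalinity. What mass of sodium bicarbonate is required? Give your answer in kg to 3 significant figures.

97.3 kg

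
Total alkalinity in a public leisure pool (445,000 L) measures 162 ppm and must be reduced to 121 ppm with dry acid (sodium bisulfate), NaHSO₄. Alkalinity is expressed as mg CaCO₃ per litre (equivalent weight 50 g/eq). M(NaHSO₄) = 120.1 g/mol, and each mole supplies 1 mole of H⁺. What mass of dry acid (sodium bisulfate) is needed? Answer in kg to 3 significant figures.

Alkalinity to neutralize: (162 − 121) = 41 mg/L as CaCO₃ × 445,000 L = 18,240 g as CaCO₃.
Equivalents of H⁺ required: 18,240 ÷ 50 g/eq = 364.9 eq = 364.9 mol NaHSO₄.
Mass of NaHSO₄: 364.9 × 120.1 = 43,820 g.

43.8 kg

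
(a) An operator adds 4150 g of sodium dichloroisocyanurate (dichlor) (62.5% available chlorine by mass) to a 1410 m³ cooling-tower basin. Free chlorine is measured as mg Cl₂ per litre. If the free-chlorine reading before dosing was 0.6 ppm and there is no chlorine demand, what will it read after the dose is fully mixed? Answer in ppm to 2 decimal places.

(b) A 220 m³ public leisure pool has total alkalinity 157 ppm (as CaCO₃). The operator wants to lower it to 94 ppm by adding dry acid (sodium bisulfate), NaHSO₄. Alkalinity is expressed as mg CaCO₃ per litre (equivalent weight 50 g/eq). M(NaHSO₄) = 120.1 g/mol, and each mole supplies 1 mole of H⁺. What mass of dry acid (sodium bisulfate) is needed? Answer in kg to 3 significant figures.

(a) Volume: 1410 m³ = 1,410,000 L.
(a) Available chlorine delivered: 4150 g × 0.625 = 2594 g as Cl₂.
(a) Concentration rise: 2594 g / 1,410,000 L = 1.84 mg/L = 1.84 ppm.
(a) Final FC: 0.6 + 1.84 = 2.44 ppm.

(b) Volume: 220 m³ = 220,000 L.
(b) Alkalinity to neutralize: (157 − 94) = 63 mg/L as CaCO₃ × 220,000 L = 13,860 g as CaCO₃.
(b) Equivalents of H⁺ required: 13,860 ÷ 50 g/eq = 277.2 eq = 277.2 mol NaHSO₄.
(b) Mass of NaHSO₄: 277.2 × 120.1 = 33,290 g.

(a) 2.44 ppm; (b) 33.3 kg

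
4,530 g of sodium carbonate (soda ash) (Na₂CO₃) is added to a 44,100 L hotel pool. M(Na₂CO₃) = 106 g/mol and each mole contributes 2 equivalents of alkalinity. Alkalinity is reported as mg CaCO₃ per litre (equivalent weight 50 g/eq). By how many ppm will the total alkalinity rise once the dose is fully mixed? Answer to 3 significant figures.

Moles of Na₂CO₃: 4,530 g ÷ 106 g/mol = 42.74 mol → 85.47 eq of alkalinity.
As CaCO₃: 85.47 eq × 50 g/eq = 4274 g.
Rise: 4274 g / 44,100 L × 1000 = 96.91 mg/L.

96.9 ppm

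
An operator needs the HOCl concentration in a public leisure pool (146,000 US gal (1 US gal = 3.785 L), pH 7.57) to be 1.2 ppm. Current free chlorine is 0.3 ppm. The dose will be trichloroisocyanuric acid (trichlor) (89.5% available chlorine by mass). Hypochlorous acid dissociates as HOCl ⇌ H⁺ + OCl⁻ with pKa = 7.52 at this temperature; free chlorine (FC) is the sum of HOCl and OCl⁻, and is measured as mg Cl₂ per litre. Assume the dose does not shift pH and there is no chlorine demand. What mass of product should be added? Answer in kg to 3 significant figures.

1.39 kg

Volume: 146,000 US gal × 3.785 L/gal = 552,610 L.
[OCl⁻]/[HOCl] = 10^(pH − pKa) = 10^(7.57 − 7.52) = 1.122; fraction as HOCl = 1/(1 + 1.122) = 0.4712.
Free chlorine required for 1.2 ppm HOCl: 1.2 / 0.4712 = 2.546 ppm.
FC to add: 2.546 − 0.3 = 2.246 mg/L as Cl₂.
Cl₂ equivalent: 2.246 mg/L × 552,610 L = 1241 g.
Product at 89.5% available Cl: 1241 / 0.895 = 1387 g.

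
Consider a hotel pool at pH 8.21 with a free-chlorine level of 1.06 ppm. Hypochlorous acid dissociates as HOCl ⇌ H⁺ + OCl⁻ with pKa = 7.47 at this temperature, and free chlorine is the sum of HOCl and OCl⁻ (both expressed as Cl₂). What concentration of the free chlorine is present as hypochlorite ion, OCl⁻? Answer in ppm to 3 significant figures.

0.897 ppm

[OCl⁻]/[HOCl] = 10^(pH − pKa) = 10^(8.21 − 7.47) = 10^0.74 = 5.495.
Fraction as HOCl = 1 / (1 + 5.495) = 0.154.
OCl⁻ = (1 − 0.154) × 1.06 ppm = 0.8968 ppm.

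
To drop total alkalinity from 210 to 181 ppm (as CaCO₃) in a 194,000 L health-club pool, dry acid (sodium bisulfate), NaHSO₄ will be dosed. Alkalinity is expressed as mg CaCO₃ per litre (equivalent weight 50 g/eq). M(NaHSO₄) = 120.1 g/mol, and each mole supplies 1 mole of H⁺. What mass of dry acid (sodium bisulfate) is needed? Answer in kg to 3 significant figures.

13.5 kg

Alkalinity to neutralize: (210 − 181) = 29 mg/L as CaCO₃ × 194,000 L = 5626 g as CaCO₃.
Equivalents of H⁺ required: 5626 ÷ 50 g/eq = 112.5 eq = 112.5 mol NaHSO₄.
Mass of NaHSO₄: 112.5 × 120.1 = 13,510 g.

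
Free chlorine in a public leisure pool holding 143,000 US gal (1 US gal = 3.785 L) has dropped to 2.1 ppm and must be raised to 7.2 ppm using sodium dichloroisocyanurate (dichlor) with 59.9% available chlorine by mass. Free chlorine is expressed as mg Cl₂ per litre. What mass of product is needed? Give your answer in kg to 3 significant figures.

4.61 kg

Volume: 143,000 US gal × 3.785 L/gal = 541,255 L.
Chlorine deficit: 7.2 − 2.1 = 5.1 ppm = 5.1 mg/L as Cl₂.
Cl₂ equivalent needed: 5.1 mg/L × 541,255 L = 2,760,000 mg = 2760 g.
Product at 59.9% available chlorine: 2760 / 0.599 = 4608 g.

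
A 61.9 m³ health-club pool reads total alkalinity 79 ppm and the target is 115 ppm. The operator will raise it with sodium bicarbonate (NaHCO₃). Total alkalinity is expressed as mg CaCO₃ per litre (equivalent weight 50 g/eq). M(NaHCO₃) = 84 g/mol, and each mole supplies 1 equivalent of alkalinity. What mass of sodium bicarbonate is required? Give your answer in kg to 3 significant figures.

Volume: 61.9 m³ = 61,900 L.
Alkalinity to add: (115 − 79) = 36 mg/L as CaCO₃ × 61,900 L = 2228 g as CaCO₃.
Equivalents: 2228 g ÷ 50 g/eq = 44.57 eq.
NaHCO₃ supplies 1 eq per mole → 44.57 mol.
Mass: 44.57 mol × 84 g/mol = 3744 g.

3.74 kg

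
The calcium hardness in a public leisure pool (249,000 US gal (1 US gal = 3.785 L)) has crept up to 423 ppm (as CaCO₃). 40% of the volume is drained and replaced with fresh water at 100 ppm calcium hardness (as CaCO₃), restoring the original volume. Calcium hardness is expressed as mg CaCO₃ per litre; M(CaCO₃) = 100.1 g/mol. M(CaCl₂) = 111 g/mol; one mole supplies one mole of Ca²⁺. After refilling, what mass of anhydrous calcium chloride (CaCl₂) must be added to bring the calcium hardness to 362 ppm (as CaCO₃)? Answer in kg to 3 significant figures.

Volume: 249,000 US gal × 3.785 L/gal = 942,465 L.
After draining 40% and refilling: 423 × 0.60 + 100 × 0.40 = 293.8 ppm.
Deficit to target: 362 − 293.8 = 68.2 mg/L.
As CaCO₃: 68.2 mg/L × 942,465 L = 64,280 g; ÷ 100.1 = 642.1 mol Ca²⁺.
Mass: 642.1 × 111 = 71,280 g.

71.3 kg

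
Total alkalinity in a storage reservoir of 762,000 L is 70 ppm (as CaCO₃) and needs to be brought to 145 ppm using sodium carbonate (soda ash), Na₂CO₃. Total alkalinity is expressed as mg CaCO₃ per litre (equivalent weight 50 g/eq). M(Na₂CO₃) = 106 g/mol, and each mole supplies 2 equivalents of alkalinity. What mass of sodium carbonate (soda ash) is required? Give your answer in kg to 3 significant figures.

Alkalinity to add: (145 − 70) = 75 mg/L as CaCO₃ × 762,000 L = 57,150 g as CaCO₃.
Equivalents: 57,150 g ÷ 50 g/eq = 1143 eq.
Each mole of Na₂CO₃ supplies 2 eq, so 1143 / 2 = 571.5 mol.
Mass: 571.5 mol × 106 g/mol = 60,580 g.

60.6 kg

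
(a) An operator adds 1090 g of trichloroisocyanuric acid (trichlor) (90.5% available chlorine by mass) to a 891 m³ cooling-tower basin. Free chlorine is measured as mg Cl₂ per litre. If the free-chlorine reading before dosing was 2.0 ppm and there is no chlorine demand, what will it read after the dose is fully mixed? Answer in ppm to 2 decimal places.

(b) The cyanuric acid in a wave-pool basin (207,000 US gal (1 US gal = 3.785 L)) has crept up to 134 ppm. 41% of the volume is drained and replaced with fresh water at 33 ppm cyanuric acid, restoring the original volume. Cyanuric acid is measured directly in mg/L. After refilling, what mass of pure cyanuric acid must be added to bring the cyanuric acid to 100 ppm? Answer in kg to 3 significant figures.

(a) Volume: 891 m³ = 891,000 L.
(a) Available chlorine delivered: 1090 g × 0.905 = 986.5 g as Cl₂.
(a) Concentration rise: 986.5 g / 891,000 L = 1.107 mg/L = 1.11 ppm.
(a) Final FC: 2.0 + 1.11 = 3.11 ppm.

(b) Volume: 207,000 US gal × 3.785 L/gal = 783,495 L.
(b) After draining 41% and refilling: 134 × 0.59 + 33 × 0.41 = 92.59 ppm.
(b) Deficit to target: 100 − 92.59 = 7.41 mg/L.
(b) Mass: 7.41 mg/L × 783,495 L = 5806 g cyanuric acid.

(a) 3.11 ppm; (b) 5.81 kg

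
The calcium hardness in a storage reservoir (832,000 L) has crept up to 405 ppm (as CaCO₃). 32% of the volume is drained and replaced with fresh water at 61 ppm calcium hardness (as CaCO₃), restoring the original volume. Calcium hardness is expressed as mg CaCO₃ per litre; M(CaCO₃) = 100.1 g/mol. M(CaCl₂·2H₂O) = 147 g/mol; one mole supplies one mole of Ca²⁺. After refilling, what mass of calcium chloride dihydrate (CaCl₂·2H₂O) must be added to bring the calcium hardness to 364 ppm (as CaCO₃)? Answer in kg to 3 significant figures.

After draining 32% and refilling: 405 × 0.68 + 61 × 0.32 = 294.92 ppm.
Deficit to target: 364 − 294.92 = 69.08 mg/L.
As CaCO₃: 69.08 mg/L × 832,000 L = 57,470 g; ÷ 100.1 = 574.2 mol Ca²⁺.
Mass: 574.2 × 147 = 84,400 g.

84.4 kg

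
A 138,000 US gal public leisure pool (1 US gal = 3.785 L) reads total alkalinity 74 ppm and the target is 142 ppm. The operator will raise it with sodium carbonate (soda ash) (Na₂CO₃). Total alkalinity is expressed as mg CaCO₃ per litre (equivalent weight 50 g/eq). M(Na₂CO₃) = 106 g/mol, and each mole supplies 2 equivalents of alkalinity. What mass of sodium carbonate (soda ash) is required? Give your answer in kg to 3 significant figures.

37.6 kg

Volume: 138,000 US gal × 3.785 L/gal = 522,330 L.
Alkalinity to add: (142 − 74) = 68 mg/L as CaCO₃ × 522,330 L = 35,520 g as CaCO₃.
Equivalents: 35,520 g ÷ 50 g/eq = 710.4 eq.
Each mole of Na₂CO₃ supplies 2 eq, so 710.4 / 2 = 355.2 mol.
Mass: 355.2 mol × 106 g/mol = 37,650 g.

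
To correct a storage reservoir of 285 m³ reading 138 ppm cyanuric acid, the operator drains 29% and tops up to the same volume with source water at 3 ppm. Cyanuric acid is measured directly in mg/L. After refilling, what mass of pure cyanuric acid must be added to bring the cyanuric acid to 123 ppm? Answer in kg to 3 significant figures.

6.88 kg

Volume: 285 m³ = 285,000 L.
After draining 29% and refilling: 138 × 0.71 + 3 × 0.29 = 98.85 ppm.
Deficit to target: 123 − 98.85 = 24.15 mg/L.
Mass: 24.15 mg/L × 285,000 L = 6883 g cyanuric acid.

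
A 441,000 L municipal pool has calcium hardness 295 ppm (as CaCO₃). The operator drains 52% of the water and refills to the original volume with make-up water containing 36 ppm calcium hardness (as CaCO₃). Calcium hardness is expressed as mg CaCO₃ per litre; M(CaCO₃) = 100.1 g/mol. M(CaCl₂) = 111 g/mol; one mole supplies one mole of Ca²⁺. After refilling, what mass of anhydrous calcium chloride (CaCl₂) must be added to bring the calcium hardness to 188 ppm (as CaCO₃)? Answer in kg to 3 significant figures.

13.5 kg

After draining 52% and refilling: 295 × 0.48 + 36 × 0.52 = 160.32 ppm.
Deficit to target: 188 − 160.32 = 27.68 mg/L.
As CaCO₃: 27.68 mg/L × 441,000 L = 12,210 g; ÷ 100.1 = 121.9 mol Ca²⁺.
Mass: 121.9 × 111 = 13,540 g.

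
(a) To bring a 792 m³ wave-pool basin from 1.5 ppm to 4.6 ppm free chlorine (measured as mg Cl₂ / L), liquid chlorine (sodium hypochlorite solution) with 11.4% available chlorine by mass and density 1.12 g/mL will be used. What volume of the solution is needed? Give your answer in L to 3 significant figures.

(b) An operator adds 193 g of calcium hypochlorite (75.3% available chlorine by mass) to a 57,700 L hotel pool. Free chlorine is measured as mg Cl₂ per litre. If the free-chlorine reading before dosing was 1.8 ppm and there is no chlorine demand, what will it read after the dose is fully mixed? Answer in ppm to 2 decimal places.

(a) 19.2 L; (b) 4.32 ppm

(a) Volume: 792 m³ = 792,000 L.
(a) Chlorine deficit: 4.6 − 1.5 = 3.1 ppm = 3.1 mg/L as Cl₂.
(a) Cl₂ equivalent needed: 3.1 mg/L × 792,000 L = 2,455,000 mg = 2455 g.
(a) Product at 11.4% available chlorine: 2455 / 0.114 = 21,540 g.
(a) Volume at density 1.12 g/mL: 21,540 g ÷ 1.12 g/mL = 19,230 mL.

(b) Available chlorine delivered: 193 g × 0.753 = 145.3 g as Cl₂.
(b) Concentration rise: 145.3 g / 57,700 L = 2.519 mg/L = 2.52 ppm.
(b) Final FC: 1.8 + 2.52 = 4.32 ppm.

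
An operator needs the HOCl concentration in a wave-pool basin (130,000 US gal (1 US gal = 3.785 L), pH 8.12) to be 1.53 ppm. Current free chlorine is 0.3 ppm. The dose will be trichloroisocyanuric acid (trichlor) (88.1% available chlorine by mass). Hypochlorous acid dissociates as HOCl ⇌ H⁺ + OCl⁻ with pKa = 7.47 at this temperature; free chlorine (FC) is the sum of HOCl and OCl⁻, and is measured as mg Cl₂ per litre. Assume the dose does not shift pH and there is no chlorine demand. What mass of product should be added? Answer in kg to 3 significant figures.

4.50 kg

Volume: 130,000 US gal × 3.785 L/gal = 492,050 L.
[OCl⁻]/[HOCl] = 10^(pH − pKa) = 10^(8.12 − 7.47) = 4.467; fraction as HOCl = 1/(1 + 4.467) = 0.1829.
Free chlorine required for 1.53 ppm HOCl: 1.53 / 0.1829 = 8.364 ppm.
FC to add: 8.364 − 0.3 = 8.064 mg/L as Cl₂.
Cl₂ equivalent: 8.064 mg/L × 492,050 L = 3968 g.
Product at 88.1% available Cl: 3968 / 0.881 = 4504 g.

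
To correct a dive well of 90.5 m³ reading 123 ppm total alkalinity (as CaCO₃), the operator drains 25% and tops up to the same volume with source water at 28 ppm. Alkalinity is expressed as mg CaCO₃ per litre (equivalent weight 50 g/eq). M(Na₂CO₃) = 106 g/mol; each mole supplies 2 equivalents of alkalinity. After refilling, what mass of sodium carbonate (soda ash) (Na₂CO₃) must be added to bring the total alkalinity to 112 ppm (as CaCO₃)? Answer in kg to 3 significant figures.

Volume: 90.5 m³ = 90,500 L.
After draining 25% and refilling: 123 × 0.75 + 28 × 0.25 = 99.25 ppm.
Deficit to target: 112 − 99.25 = 12.75 mg/L.
As CaCO₃: 12.75 mg/L × 90,500 L = 1154 g; ÷ 50 g/eq ÷ 2 = 11.54 mol Na₂CO₃.
Mass: 11.54 × 106 = 1223 g.

1.22 kg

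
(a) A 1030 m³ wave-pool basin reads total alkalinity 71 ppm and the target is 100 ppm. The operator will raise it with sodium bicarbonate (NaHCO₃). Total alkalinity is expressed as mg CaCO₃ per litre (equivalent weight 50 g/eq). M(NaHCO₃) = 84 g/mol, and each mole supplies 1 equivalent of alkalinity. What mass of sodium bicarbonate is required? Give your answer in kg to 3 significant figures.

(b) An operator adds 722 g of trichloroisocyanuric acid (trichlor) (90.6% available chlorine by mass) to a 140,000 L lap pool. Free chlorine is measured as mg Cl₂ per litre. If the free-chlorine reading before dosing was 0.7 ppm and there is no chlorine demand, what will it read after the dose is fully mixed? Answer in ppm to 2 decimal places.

(a) Volume: 1030 m³ = 1,030,000 L.
(a) Alkalinity to add: (100 − 71) = 29 mg/L as CaCO₃ × 1,030,000 L = 29,870 g as CaCO₃.
(a) Equivalents: 29,870 g ÷ 50 g/eq = 597.4 eq.
(a) NaHCO₃ supplies 1 eq per mole → 597.4 mol.
(a) Mass: 597.4 mol × 84 g/mol = 50,180 g.

(b) Available chlorine delivered: 722 g × 0.906 = 654.1 g as Cl₂.
(b) Concentration rise: 654.1 g / 140,000 L = 4.672 mg/L = 4.67 ppm.
(b) Final FC: 0.7 + 4.67 = 5.37 ppm.

(a) 50.2 kg; (b) 5.37 ppm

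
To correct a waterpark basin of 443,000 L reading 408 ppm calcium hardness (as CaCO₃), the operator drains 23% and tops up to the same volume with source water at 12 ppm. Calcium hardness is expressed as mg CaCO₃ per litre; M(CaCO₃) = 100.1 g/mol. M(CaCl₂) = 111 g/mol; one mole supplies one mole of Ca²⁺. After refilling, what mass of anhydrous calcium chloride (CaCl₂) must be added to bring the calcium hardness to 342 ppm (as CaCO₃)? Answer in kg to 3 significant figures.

After draining 23% and refilling: 408 × 0.77 + 12 × 0.23 = 316.92 ppm.
Deficit to target: 342 − 316.92 = 25.08 mg/L.
As CaCO₃: 25.08 mg/L × 443,000 L = 11,110 g; ÷ 100.1 = 111 mol Ca²⁺.
Mass: 111 × 111 = 12,320 g.

12.3 kg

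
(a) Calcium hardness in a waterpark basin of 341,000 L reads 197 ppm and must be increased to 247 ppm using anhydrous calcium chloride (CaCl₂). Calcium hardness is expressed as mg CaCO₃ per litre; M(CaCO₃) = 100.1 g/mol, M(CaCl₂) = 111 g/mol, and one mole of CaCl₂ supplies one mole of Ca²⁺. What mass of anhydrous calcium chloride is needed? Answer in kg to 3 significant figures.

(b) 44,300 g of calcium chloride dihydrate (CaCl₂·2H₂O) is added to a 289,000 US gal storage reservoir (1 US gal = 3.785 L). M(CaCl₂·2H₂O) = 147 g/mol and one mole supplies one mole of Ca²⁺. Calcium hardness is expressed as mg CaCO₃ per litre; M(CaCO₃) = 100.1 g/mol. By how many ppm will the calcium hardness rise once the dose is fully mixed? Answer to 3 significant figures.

(a) 18.9 kg; (b) 27.6 ppm

(a) Hardness to add: (247 − 197) = 50 mg/L as CaCO₃ × 341,000 L = 17,050 g as CaCO₃.
(a) Moles of Ca²⁺ (1 mol Ca²⁺ ≡ 1 mol CaCO₃): 17,050 / 100.1 g/mol = 170.3 mol.
(a) Mass of CaCl₂: 170.3 × 111 = 18,910 g.

(b) Volume: 289,000 US gal × 3.785 L/gal = 1,093,865 L.
(b) Moles of Ca²⁺: 44,300 g ÷ 147 g/mol = 301.4 mol.
(b) As CaCO₃: 301.4 mol × 100.1 g/mol = 30,170 g.
(b) Rise: 30,170 g / 1,093,865 L × 1000 = 27.58 mg/L.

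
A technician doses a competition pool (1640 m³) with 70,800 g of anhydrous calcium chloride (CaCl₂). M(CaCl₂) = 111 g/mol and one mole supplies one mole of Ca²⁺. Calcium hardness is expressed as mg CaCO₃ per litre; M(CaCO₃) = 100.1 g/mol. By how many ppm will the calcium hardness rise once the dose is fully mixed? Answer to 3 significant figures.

Volume: 1640 m³ = 1,640,000 L.
Moles of Ca²⁺: 70,800 g ÷ 111 g/mol = 637.8 mol.
As CaCO₃: 637.8 mol × 100.1 g/mol = 63,850 g.
Rise: 63,850 g / 1,640,000 L × 1000 = 38.93 mg/L.

38.9 ppm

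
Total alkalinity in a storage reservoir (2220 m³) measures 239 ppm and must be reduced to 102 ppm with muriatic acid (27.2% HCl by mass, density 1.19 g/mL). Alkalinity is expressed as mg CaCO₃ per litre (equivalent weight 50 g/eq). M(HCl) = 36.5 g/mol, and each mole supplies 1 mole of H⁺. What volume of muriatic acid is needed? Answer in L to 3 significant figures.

686 L

Volume: 2220 m³ = 2,220,000 L.
Alkalinity to neutralize: (239 − 102) = 137 mg/L as CaCO₃ × 2,220,000 L = 304,100 g as CaCO₃.
Equivalents of H⁺ required: 304,100 ÷ 50 g/eq = 6083 eq = 6083 mol HCl.
Mass of HCl: 6083 × 36.5 = 222,000 g.
Mass of 27.2% solution: 222,000 / 0.272 = 816,300 g.
Volume: 816,300 g ÷ 1.19 g/mL = 685,900 mL.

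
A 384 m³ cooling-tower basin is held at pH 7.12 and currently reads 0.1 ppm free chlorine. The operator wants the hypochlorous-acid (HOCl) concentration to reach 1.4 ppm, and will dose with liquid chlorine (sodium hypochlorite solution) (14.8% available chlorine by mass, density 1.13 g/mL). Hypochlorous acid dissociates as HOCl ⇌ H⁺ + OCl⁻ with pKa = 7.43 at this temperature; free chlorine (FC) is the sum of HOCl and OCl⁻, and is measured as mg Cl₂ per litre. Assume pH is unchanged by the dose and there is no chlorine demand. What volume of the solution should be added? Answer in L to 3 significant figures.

Volume: 384 m³ = 384,000 L.
[OCl⁻]/[HOCl] = 10^(pH − pKa) = 10^(7.12 − 7.43) = 0.4898; fraction as HOCl = 1/(1 + 0.4898) = 0.6712.
Free chlorine required for 1.4 ppm HOCl: 1.4 / 0.6712 = 2.086 ppm.
FC to add: 2.086 − 0.1 = 1.986 mg/L as Cl₂.
Cl₂ equivalent: 1.986 mg/L × 384,000 L = 762.5 g.
Product at 14.8% available Cl: 762.5 / 0.148 = 5152 g.
Volume: 5152 g ÷ 1.13 g/mL = 4559 mL.

4.56 L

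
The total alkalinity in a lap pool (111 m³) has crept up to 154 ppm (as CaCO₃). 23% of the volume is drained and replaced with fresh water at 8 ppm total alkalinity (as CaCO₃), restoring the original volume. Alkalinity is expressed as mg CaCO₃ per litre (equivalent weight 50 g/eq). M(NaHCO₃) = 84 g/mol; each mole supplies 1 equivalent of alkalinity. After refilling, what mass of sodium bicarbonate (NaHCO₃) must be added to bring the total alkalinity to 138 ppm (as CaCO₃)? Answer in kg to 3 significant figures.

3.28 kg

Volume: 111 m³ = 111,000 L.
After draining 23% and refilling: 154 × 0.77 + 8 × 0.23 = 120.42 ppm.
Deficit to target: 138 − 120.42 = 17.58 mg/L.
As CaCO₃: 17.58 mg/L × 111,000 L = 1951 g; ÷ 50 g/eq ÷ 1 = 39.03 mol NaHCO₃.
Mass: 39.03 × 84 = 3278 g.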